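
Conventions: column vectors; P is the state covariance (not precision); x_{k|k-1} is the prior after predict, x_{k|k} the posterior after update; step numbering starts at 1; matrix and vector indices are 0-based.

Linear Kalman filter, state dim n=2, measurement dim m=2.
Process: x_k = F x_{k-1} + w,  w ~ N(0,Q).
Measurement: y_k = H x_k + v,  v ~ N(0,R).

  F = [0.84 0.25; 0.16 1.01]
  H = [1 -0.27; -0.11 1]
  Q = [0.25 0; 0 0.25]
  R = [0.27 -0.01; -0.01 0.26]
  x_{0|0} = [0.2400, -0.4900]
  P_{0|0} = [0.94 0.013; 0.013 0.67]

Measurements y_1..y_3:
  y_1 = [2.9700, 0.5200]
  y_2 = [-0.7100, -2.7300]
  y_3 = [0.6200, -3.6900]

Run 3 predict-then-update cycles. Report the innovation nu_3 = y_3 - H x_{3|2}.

innov = [0.6089, -2.2258]

step 1: x^-=[0.0791, -0.4565]  P^-=[0.9606 0.3071; 0.3071 0.9617]  S=[1.1349 -0.0592; -0.0592 1.1658]  K=[0.7844 0.2126; 0.0835 0.8002]  nu=[2.7676, 0.9852]  x^+=[2.4596, 0.5629]  P^+=[0.2293 0.0726; 0.0726 0.2152]
step 2: x^-=[2.2068, 0.9620]  P^-=[0.4557 0.1497; 0.1497 0.4989]  S=[0.6813 -0.0407; -0.0407 0.7315]  K=[0.6198 0.1706; 0.0616 0.6629]  nu=[-2.6570, -3.4493]  x^+=[-0.0285, -1.4884]  P^+=[0.1813 0.0581; 0.0581 0.1781]
step 3: x^-=[-0.3960, -1.5078]  P^-=[0.4135 0.1210; 0.1210 0.4551]  S=[0.6513 -0.0538; -0.0538 0.6935]  K=[0.5975 0.1552; 0.0500 0.6410]  nu=[0.6089, -2.2258]  x^+=[-0.3776, -2.9040]  P^+=[0.1742 0.0535; 0.0535 0.1720]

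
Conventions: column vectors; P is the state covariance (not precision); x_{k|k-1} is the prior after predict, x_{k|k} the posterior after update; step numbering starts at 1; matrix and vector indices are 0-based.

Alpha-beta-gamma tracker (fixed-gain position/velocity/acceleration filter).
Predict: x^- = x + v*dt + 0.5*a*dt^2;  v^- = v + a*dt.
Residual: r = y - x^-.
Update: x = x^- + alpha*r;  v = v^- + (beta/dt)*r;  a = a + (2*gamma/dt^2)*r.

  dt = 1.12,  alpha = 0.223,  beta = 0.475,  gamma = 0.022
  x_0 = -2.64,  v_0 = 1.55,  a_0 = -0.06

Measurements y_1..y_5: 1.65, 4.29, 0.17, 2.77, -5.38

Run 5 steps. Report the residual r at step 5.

resid = -9.5248

step 1: x_pred=-0.9416  r=2.5916  x^+=-0.3637  v^+=2.5819  a^+=0.0309
step 2: x_pred=2.5474  r=1.7426  x^+=2.9360  v^+=3.3556  a^+=0.0920
step 3: x_pred=6.7520  r=-6.5820  x^+=5.2842  v^+=0.6672  a^+=-0.1388
step 4: x_pred=5.9444  r=-3.1744  x^+=5.2365  v^+=-0.8346  a^+=-0.2502
step 5: x_pred=4.1448  r=-9.5248  x^+=2.0208  v^+=-5.1544  a^+=-0.5843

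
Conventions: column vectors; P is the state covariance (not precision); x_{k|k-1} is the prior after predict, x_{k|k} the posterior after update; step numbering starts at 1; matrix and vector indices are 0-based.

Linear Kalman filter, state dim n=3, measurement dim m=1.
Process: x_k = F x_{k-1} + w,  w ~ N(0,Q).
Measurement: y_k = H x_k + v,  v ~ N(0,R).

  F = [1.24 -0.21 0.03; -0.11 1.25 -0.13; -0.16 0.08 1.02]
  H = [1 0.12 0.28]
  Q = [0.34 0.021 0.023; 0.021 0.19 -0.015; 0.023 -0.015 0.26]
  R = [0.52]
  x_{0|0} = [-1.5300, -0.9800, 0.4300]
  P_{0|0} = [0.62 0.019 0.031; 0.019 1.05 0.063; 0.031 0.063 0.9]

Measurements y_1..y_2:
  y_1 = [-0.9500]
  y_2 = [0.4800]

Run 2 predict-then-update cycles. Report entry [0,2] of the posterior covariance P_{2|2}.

P_post[0,2] = -0.4603

step 1: x^-=[-1.6785, -1.1126, 0.6050]  P^-=[1.3320 -0.3138 -0.0619; -0.3138 1.8285 0.0544; -0.0619 0.0544 1.2186]  S=[1.8676]  K=[0.6838; -0.0424; 0.1531]  nu=[0.6926]  x^+=[-1.2049, -1.1420, 0.7110]  P^+=[0.4588 -0.2597 -0.2574; -0.2597 1.8252 0.0666; -0.2574 0.0666 1.1749]
step 2: x^-=[-1.2329, -1.3873, 0.8267]  P^-=[1.2423 -0.8872 -0.4356; -0.8872 3.1097 0.1817; -0.4356 0.1817 1.6073]  S=[1.4884]  K=[0.6812; -0.3111; 0.0244]  nu=[1.6479]  x^+=[-0.1104, -1.9001, 0.8668]  P^+=[0.5517 -0.5717 -0.4603; -0.5717 2.9656 0.1930; -0.4603 0.1930 1.6064]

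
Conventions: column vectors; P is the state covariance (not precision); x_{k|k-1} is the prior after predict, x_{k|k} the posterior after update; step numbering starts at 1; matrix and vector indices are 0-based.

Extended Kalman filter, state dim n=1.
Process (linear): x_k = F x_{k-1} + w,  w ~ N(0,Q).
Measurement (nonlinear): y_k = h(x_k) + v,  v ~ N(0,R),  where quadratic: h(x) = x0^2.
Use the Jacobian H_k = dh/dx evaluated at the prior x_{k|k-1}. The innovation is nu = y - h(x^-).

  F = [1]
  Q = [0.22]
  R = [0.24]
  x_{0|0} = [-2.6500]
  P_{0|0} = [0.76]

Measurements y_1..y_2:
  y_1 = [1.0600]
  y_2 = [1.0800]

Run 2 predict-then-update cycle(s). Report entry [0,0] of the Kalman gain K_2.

step 1: x^-=[-2.6500]  P^-=[0.9800]  H_jac=[-5.3000]  S=[27.7682]  K=[-0.1870]  nu=[-5.9625]  x^+=[-1.5347]  P^+=[0.0085]
step 2: x^-=[-1.5347]  P^-=[0.2285]  H_jac=[-3.0694]  S=[2.3925]  K=[-0.2931]  nu=[-1.2754]  x^+=[-1.1609]  P^+=[0.0229]

K[0,0] = -0.2931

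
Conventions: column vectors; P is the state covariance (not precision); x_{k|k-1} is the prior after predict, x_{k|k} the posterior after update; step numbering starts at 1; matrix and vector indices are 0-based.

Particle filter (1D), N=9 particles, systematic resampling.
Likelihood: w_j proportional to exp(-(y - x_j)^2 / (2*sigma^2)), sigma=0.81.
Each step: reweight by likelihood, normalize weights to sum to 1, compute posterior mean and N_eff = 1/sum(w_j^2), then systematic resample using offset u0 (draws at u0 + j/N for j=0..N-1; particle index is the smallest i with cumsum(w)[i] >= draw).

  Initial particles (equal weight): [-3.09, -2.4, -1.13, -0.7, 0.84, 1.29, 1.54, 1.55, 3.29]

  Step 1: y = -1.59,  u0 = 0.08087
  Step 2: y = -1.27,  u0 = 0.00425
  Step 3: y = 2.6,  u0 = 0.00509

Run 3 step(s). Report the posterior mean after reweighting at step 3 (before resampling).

step 1: w=[0.0819, 0.2759, 0.3871, 0.2487, 0.0051, 0.0008, 0.0003, 0.0002, 0.0000]  mean=-1.5206  Neff=3.3947  idx=[0, 1, 1, 2, 2, 2, 3, 3, 3]
step 2: w=[0.0131, 0.0616, 0.0616, 0.1606, 0.1606, 0.1606, 0.1273, 0.1273, 0.1273]  mean=-1.1479  Neff=7.4759  idx=[0, 2, 3, 4, 4, 5, 6, 7, 8]
step 3: w=[0.0000, 0.0000, 0.0294, 0.0294, 0.0294, 0.0294, 0.2942, 0.2942, 0.2942]  mean=-0.7505  Neff=3.8018  idx=[2, 5, 6, 6, 7, 7, 7, 8, 8]

post_mean = -0.7505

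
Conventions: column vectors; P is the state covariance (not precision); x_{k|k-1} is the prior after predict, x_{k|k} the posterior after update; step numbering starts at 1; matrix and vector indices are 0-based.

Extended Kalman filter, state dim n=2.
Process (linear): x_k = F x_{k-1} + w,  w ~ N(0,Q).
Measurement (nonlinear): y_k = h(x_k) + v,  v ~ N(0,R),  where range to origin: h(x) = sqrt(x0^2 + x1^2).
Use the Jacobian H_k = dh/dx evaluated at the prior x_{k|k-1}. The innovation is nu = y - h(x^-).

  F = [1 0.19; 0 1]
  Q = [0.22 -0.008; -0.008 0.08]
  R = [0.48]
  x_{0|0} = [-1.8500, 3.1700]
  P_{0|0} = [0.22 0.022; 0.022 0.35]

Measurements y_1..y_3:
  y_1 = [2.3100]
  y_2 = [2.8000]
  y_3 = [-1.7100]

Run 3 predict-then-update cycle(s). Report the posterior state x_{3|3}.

x_post = [-1.0277, 0.9853]

step 1: x^-=[-1.2477, 3.1700]  P^-=[0.4610 0.0805; 0.0805 0.4300]  H_jac=[-0.3662 0.9305]  S=[0.8593]  K=[-0.1093; 0.4313]  nu=[-1.0967]  x^+=[-1.1278, 2.6970]  P^+=[0.4507 0.1210; 0.1210 0.2701]
step 2: x^-=[-0.6154, 2.6970]  P^-=[0.7265 0.1643; 0.1643 0.3501]  H_jac=[-0.2225 0.9749]  S=[0.7775]  K=[-0.0018; 0.3920]  nu=[0.0337]  x^+=[-0.6155, 2.7102]  P^+=[0.7265 0.1649; 0.1649 0.2306]
step 3: x^-=[-0.1005, 2.7102]  P^-=[1.0174 0.2007; 0.2007 0.3106]  H_jac=[-0.0371 0.9993]  S=[0.7767]  K=[0.2097; 0.3901]  nu=[-4.4220]  x^+=[-1.0277, 0.9853]  P^+=[0.9833 0.1372; 0.1372 0.1925]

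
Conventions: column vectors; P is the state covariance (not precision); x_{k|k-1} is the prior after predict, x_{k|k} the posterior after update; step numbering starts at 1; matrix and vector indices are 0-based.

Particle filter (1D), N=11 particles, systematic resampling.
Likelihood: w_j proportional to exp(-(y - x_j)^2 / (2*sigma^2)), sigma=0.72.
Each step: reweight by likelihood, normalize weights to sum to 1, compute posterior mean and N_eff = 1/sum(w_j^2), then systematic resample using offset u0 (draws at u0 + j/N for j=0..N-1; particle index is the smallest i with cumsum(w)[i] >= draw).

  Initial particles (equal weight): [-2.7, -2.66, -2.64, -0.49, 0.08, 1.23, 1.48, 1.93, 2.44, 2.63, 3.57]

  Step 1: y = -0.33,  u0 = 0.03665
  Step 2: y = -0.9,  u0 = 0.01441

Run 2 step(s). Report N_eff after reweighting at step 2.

N_eff = 9.0360

step 1: w=[0.0022, 0.0027, 0.0029, 0.4908, 0.4278, 0.0481, 0.0213, 0.0036, 0.0003, 0.0001, 0.0000]  mean=-0.1283  Neff=2.3434  idx=[3, 3, 3, 3, 3, 3, 4, 4, 4, 4, 5]
step 2: w=[0.1269, 0.1269, 0.1269, 0.1269, 0.1269, 0.1269, 0.0591, 0.0591, 0.0591, 0.0591, 0.0019]  mean=-0.3520  Neff=9.0360  idx=[0, 0, 1, 2, 2, 3, 4, 5, 5, 7, 8]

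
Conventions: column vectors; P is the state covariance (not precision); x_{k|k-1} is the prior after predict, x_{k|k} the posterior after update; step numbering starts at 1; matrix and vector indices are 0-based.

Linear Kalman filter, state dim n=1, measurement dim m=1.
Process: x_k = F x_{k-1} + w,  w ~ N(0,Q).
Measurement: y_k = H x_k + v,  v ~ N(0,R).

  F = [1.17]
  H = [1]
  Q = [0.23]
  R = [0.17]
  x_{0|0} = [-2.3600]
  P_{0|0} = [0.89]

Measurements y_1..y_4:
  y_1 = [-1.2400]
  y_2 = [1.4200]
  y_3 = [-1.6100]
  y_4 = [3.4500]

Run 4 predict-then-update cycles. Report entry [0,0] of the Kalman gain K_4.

step 1: x^-=[-2.7612]  P^-=[1.4483]  S=[1.6183]  K=[0.8950]  nu=[1.5212]  x^+=[-1.3998]  P^+=[0.1521]
step 2: x^-=[-1.6378]  P^-=[0.4383]  S=[0.6083]  K=[0.7205]  nu=[3.0578]  x^+=[0.5654]  P^+=[0.1225]
step 3: x^-=[0.6615]  P^-=[0.3977]  S=[0.5677]  K=[0.7005]  nu=[-2.2715]  x^+=[-0.9298]  P^+=[0.1191]
step 4: x^-=[-1.0878]  P^-=[0.3930]  S=[0.5630]  K=[0.6981]  nu=[4.5378]  x^+=[2.0798]  P^+=[0.1187]

K[0,0] = 0.6981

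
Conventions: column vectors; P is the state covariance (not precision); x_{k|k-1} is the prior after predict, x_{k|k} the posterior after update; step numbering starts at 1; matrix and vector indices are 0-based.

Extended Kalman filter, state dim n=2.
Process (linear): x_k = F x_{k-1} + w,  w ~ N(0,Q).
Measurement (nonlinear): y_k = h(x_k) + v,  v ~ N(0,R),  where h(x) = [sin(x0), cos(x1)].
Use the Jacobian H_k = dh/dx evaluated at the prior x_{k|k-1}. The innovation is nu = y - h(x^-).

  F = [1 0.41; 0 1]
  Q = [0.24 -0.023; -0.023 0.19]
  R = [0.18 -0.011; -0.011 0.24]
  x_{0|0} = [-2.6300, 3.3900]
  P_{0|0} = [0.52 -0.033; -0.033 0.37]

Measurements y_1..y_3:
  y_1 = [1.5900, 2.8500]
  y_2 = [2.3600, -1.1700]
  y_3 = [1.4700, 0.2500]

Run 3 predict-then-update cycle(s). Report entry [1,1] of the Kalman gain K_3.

step 1: x^-=[-1.2401, 3.3900]  P^-=[0.7951 0.0957; 0.0957 0.5600]  H_jac=[0.3247 0.0000; 0.0000 0.2459]  S=[0.2638 -0.0034; -0.0034 0.2739]  K=[0.9798 0.0979; 0.1242 0.5043]  nu=[2.5358, 3.8193]  x^+=[1.6186, 5.6310]  P^+=[0.5399 0.0518; 0.0518 0.4867]
step 2: x^-=[3.9273, 5.6310]  P^-=[0.9041 0.2283; 0.2283 0.6767]  H_jac=[-0.7069 0.0000; 0.0000 0.6069]  S=[0.6317 -0.1090; -0.1090 0.4893]  K=[-1.0012 0.0603; -0.1151 0.8138]  nu=[3.0674, -1.9647]  x^+=[0.7378, 3.6790]  P^+=[0.2559 0.0420; 0.0420 0.3239]
step 3: x^-=[2.2462, 3.6790]  P^-=[0.5848 0.1518; 0.1518 0.5139]  H_jac=[-0.6252 0.0000; 0.0000 0.5119]  S=[0.4086 -0.0596; -0.0596 0.3747]  K=[-0.8851 0.0666; -0.1330 0.6810]  nu=[0.6895, 1.1091]  x^+=[1.7098, 4.3425]  P^+=[0.2560 0.0503; 0.0503 0.3221]

K[1,1] = 0.6810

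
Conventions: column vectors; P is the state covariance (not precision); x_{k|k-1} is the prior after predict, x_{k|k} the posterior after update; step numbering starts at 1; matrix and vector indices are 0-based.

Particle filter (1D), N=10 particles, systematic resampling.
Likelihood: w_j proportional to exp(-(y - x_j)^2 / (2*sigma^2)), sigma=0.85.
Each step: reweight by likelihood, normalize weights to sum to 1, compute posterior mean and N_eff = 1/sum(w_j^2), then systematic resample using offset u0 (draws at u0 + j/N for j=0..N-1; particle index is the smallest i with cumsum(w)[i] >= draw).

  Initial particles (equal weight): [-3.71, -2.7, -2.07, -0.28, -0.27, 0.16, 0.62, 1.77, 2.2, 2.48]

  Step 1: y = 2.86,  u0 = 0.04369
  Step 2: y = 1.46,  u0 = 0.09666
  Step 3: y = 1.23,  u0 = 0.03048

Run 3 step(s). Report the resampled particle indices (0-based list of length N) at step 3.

step 1: w=[0.0000, 0.0000, 0.0000, 0.0005, 0.0005, 0.0030, 0.0146, 0.2069, 0.3483, 0.4261]  mean=2.1985  Neff=2.8910  idx=[7, 7, 8, 8, 8, 8, 9, 9, 9, 9]
step 2: w=[0.1427, 0.1427, 0.1044, 0.1044, 0.1044, 0.1044, 0.0742, 0.0742, 0.0742, 0.0742]  mean=2.1604  Neff=9.4003  idx=[0, 1, 2, 3, 4, 4, 5, 7, 8, 9]
step 3: w=[0.1554, 0.1554, 0.0991, 0.0991, 0.0991, 0.0991, 0.0991, 0.0645, 0.0645, 0.0645]  mean=2.1205  Neff=9.0971  idx=[0, 0, 1, 2, 3, 4, 5, 6, 7, 8]

resampled_idx = [0, 0, 1, 2, 3, 4, 5, 6, 7, 8]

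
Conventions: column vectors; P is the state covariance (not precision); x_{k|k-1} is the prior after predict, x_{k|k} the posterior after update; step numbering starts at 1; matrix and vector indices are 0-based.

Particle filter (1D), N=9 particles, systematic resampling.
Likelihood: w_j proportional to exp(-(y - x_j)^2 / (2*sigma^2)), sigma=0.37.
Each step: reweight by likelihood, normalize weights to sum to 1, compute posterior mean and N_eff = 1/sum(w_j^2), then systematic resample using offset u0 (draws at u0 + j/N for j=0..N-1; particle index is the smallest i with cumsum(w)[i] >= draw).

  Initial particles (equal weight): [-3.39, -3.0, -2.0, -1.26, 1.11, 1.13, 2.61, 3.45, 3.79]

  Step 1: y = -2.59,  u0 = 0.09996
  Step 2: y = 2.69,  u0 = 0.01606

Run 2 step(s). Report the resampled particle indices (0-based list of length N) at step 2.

resampled_idx = [6, 6, 6, 7, 7, 7, 8, 8, 8]

step 1: w=[0.1050, 0.5884, 0.3049, 0.0017, 0.0000, 0.0000, 0.0000, 0.0000, 0.0000]  mean=-2.7331  Neff=2.2212  idx=[0, 1, 1, 1, 1, 1, 2, 2, 2]
step 2: w=[0.0000, 0.0000, 0.0000, 0.0000, 0.0000, 0.0000, 0.3333, 0.3333, 0.3333]  mean=-2.0000  Neff=3.0000  idx=[6, 6, 6, 7, 7, 7, 8, 8, 8]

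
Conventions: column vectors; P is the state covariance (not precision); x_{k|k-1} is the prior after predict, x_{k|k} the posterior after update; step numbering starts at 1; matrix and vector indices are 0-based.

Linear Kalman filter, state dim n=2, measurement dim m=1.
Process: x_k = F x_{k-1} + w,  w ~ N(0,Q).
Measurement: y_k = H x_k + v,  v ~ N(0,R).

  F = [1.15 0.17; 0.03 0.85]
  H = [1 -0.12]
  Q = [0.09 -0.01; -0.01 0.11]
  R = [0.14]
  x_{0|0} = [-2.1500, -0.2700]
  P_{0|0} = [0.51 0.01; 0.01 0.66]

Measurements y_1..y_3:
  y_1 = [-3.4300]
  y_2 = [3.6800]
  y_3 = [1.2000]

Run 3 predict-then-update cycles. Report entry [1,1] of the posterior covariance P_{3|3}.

step 1: x^-=[-2.5184, -0.2940]  P^-=[0.7875 0.1128; 0.1128 0.5878]  S=[0.9089]  K=[0.8515; 0.0465]  nu=[-0.9469]  x^+=[-3.3247, -0.3380]  P^+=[0.1284 0.0768; 0.0768 0.5859]
step 2: x^-=[-3.8809, -0.3871]  P^-=[0.3068 0.1546; 0.1546 0.5373]  S=[0.4175]  K=[0.6905; 0.2158]  nu=[7.5144]  x^+=[1.3081, 1.2345]  P^+=[0.1078 0.0924; 0.0924 0.5179]
step 3: x^-=[1.7142, 1.0886]  P^-=[0.2836 0.1593; 0.1593 0.4890]  S=[0.3924]  K=[0.6740; 0.2564]  nu=[-0.3835]  x^+=[1.4557, 0.9902]  P^+=[0.1053 0.0915; 0.0915 0.4632]

P_post[1,1] = 0.4632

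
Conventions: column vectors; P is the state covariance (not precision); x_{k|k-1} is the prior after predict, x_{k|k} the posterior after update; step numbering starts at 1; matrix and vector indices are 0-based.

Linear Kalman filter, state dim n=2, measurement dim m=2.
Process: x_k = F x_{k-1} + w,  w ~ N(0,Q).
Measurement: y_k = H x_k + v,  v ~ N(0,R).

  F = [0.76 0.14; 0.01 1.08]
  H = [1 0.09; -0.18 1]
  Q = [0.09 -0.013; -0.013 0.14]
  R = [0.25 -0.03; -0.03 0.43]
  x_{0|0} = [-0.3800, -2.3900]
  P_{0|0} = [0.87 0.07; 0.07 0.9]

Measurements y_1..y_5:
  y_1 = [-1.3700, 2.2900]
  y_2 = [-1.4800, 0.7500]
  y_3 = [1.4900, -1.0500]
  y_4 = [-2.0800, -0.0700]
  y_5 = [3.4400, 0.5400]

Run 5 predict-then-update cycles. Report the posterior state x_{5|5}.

x_post = [0.9098, 0.5737]

step 1: x^-=[-0.6234, -2.5850]  P^-=[0.6250 0.1872; 0.1872 1.1914]  S=[0.9184 0.1489; 0.1489 1.5742]  K=[0.7020 -0.0189; 0.2045 0.7160]  nu=[-0.5140, 4.7628]  x^+=[-1.0744, 0.7202]  P^+=[0.1758 0.0025; 0.0025 0.3022]
step 2: x^-=[-0.7157, 0.7671]  P^-=[0.1980 0.0360; 0.0360 0.4926]  S=[0.4585 0.0141; 0.0141 0.9160]  K=[0.4392 -0.0063; 0.1590 0.5282]  nu=[-0.8333, -0.1460]  x^+=[-1.0807, 0.5575]  P^+=[0.1096 0.0038; 0.0038 0.2230]
step 3: x^-=[-0.7433, 0.5913]  P^-=[0.1585 0.0247; 0.0247 0.4002]  S=[0.4162 0.0018; 0.0018 0.8265]  K=[0.3862 -0.0055; 0.1438 0.4786]  nu=[2.1801, -1.7751]  x^+=[0.1084, 0.0554]  P^+=[0.0964 0.0034; 0.0034 0.2021]
step 4: x^-=[0.0901, 0.0609]  P^-=[0.1504 0.0211; 0.0211 0.3758]  S=[0.4072 -0.0025; -0.0025 0.8031]  K=[0.3739 -0.0063; 0.1377 0.4636]  nu=[-2.1756, -0.1147]  x^+=[-0.7226, -0.2919]  P^+=[0.0934 0.0029; 0.0029 0.1958]
step 5: x^-=[-0.5900, -0.3224]  P^-=[0.1484 0.0197; 0.0197 0.3684]  S=[0.4049 -0.0042; -0.0042 0.7961]  K=[0.3708 -0.0069; 0.1353 0.4590]  nu=[4.0591, 0.7562]  x^+=[0.9098, 0.5737]  P^+=[0.0927 0.0026; 0.0026 0.1938]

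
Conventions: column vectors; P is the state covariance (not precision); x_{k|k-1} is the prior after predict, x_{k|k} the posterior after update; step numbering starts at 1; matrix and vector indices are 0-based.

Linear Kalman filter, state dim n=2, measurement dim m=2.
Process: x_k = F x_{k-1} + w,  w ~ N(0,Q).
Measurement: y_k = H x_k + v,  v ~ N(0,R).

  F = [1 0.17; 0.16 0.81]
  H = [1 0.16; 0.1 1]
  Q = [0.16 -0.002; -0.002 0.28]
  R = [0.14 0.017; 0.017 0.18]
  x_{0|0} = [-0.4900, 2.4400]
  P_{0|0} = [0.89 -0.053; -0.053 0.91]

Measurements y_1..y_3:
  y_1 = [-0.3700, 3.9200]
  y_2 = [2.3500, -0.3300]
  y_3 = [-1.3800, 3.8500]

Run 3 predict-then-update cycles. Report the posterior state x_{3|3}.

x_post = [-0.6004, 2.7255]

step 1: x^-=[-0.0752, 1.8980]  P^-=[1.0583 0.2213; 0.2213 0.8861]  S=[1.2918 0.4895; 0.4895 1.1209]  K=[0.8820 -0.0933; -0.0311 0.8238]  nu=[-0.5985, 2.0295]  x^+=[-0.7924, 3.5885]  P^+=[0.1242 -0.0142; -0.0142 0.1492]
step 2: x^-=[-0.1823, 2.7799]  P^-=[0.2836 0.0265; 0.0265 0.3774]  S=[0.4418 0.1327; 0.1327 0.5655]  K=[0.6697 -0.0601; -0.0055 0.6733]  nu=[2.0875, -3.0917]  x^+=[1.4014, 0.6868]  P^+=[0.0941 -0.0088; -0.0088 0.1220]
step 3: x^-=[1.5182, 0.7805]  P^-=[0.2547 0.0225; 0.0225 0.3602]  S=[0.4111 0.1229; 0.1229 0.5472]  K=[0.6454 -0.0574; -0.0034 0.6631]  nu=[-3.0231, 2.9177]  x^+=[-0.6004, 2.7255]  P^+=[0.0907 -0.0084; -0.0084 0.1201]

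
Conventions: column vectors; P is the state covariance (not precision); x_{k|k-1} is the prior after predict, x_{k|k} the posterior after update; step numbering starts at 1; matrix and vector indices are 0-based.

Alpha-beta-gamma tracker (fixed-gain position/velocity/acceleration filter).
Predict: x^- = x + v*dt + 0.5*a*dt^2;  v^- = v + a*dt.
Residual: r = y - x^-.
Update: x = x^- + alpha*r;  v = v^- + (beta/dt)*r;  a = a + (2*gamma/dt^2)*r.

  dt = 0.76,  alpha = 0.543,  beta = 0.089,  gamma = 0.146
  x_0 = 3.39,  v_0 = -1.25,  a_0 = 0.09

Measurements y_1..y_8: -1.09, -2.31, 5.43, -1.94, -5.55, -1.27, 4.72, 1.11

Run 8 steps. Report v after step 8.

v_post = 6.1326

step 1: x_pred=2.4660  r=-3.5560  x^+=0.5351  v^+=-1.5980  a^+=-1.7077
step 2: x_pred=-1.1726  r=-1.1374  x^+=-1.7902  v^+=-3.0291  a^+=-2.2827
step 3: x_pred=-4.7515  r=10.1815  x^+=0.7770  v^+=-3.5716  a^+=2.8645
step 4: x_pred=-1.1101  r=-0.8299  x^+=-1.5607  v^+=-1.4918  a^+=2.4449
step 5: x_pred=-1.9884  r=-3.5616  x^+=-3.9224  v^+=-0.0507  a^+=0.6444
step 6: x_pred=-3.7748  r=2.5048  x^+=-2.4147  v^+=0.7324  a^+=1.9107
step 7: x_pred=-1.3063  r=6.0263  x^+=1.9660  v^+=2.8902  a^+=4.9572
step 8: x_pred=5.5942  r=-4.4842  x^+=3.1593  v^+=6.1326  a^+=2.6903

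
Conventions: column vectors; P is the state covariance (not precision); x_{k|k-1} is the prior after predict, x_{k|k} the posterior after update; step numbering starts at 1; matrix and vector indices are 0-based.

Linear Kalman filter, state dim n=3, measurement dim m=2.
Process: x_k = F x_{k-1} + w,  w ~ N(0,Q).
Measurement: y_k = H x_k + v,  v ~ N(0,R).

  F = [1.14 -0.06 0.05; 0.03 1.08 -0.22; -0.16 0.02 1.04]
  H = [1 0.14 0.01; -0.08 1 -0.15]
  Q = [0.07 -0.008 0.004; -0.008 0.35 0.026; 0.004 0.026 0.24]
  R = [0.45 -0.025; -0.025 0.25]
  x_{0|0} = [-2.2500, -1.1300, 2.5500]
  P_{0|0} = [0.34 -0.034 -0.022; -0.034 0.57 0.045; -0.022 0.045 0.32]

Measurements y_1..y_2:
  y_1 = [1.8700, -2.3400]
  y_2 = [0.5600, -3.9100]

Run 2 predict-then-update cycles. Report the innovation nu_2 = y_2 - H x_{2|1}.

step 1: x^-=[-2.3697, -1.8489, 2.9894]  P^-=[0.5166 -0.0701 -0.0718; -0.0701 1.0073 0.0182; -0.0718 0.0182 0.6045]  S=[0.9654 0.0151; 0.0151 1.2783]  K=[0.5255 -0.0850; 0.0613 0.7896; -0.0647 -0.0514]  nu=[4.4687, -0.2323]  x^+=[-0.0015, -1.7584, 2.7122]  P^+=[0.2421 -0.0217 -0.0443; -0.0217 0.2053 0.0748; -0.0443 0.0748 0.5969]
step 2: x^-=[0.2394, -2.4958, 2.7858]  P^-=[0.3843 -0.0302 -0.0668; -0.0302 0.5823 -0.0229; -0.0668 -0.0229 0.9099]  S=[0.8360 0.0049; 0.0049 0.8653]  K=[0.4542 -0.0614; 0.0572 0.6794; -0.0718 -0.1776]  nu=[0.6422, -0.9772]  x^+=[0.5910, -3.1229, 2.9132]  P^+=[0.2088 -0.0173 -0.0486; -0.0173 0.1798 0.0852; -0.0486 0.0852 0.8782]

innov = [0.6422, -0.9772]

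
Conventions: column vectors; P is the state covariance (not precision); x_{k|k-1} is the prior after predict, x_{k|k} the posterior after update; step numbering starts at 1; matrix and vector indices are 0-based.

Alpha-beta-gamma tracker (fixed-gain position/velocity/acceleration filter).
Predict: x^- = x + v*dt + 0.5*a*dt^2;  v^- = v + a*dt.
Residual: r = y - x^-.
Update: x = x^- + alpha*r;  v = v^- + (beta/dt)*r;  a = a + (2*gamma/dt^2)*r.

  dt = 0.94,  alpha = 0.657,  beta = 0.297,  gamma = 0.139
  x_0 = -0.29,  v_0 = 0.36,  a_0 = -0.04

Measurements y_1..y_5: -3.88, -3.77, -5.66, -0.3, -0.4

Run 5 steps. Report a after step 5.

a_post = 2.7820

step 1: x_pred=0.0307  r=-3.9107  x^+=-2.5386  v^+=-0.9132  a^+=-1.2704
step 2: x_pred=-3.9583  r=0.1883  x^+=-3.8346  v^+=-2.0479  a^+=-1.2112
step 3: x_pred=-6.2947  r=0.6347  x^+=-5.8777  v^+=-2.9858  a^+=-1.0115
step 4: x_pred=-9.1313  r=8.8313  x^+=-3.3291  v^+=-1.1463  a^+=1.7670
step 5: x_pred=-3.6260  r=3.2260  x^+=-1.5065  v^+=1.5340  a^+=2.7820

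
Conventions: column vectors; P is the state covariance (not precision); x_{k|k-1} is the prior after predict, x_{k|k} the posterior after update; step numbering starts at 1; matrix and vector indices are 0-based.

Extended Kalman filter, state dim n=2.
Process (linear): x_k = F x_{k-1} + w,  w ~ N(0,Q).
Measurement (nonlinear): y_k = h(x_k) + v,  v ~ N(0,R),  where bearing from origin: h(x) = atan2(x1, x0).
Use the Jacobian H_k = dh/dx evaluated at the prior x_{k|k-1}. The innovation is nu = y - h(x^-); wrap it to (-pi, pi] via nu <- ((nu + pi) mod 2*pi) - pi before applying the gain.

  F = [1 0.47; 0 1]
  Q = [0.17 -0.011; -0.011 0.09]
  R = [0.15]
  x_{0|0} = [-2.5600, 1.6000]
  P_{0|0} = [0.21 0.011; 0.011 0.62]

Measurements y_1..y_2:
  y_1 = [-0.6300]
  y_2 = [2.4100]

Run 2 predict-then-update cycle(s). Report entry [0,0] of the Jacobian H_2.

H_jac[0,0] = -0.1631

step 1: x^-=[-1.8080, 1.6000]  P^-=[0.5273 0.2914; 0.2914 0.7100]  H_jac=[-0.2745 -0.3102]  S=[0.3077]  K=[-0.7642; -0.9758]  nu=[-3.0472]  x^+=[0.5208, 4.5734]  P^+=[0.3476 0.0620; 0.0620 0.4171]
step 2: x^-=[2.6702, 4.5734]  P^-=[0.6680 0.2470; 0.2470 0.5071]  H_jac=[-0.1631 0.0952]  S=[0.1647]  K=[-0.5186; 0.0486]  nu=[1.3677]  x^+=[1.9610, 4.6399]  P^+=[0.6237 0.2511; 0.2511 0.5067]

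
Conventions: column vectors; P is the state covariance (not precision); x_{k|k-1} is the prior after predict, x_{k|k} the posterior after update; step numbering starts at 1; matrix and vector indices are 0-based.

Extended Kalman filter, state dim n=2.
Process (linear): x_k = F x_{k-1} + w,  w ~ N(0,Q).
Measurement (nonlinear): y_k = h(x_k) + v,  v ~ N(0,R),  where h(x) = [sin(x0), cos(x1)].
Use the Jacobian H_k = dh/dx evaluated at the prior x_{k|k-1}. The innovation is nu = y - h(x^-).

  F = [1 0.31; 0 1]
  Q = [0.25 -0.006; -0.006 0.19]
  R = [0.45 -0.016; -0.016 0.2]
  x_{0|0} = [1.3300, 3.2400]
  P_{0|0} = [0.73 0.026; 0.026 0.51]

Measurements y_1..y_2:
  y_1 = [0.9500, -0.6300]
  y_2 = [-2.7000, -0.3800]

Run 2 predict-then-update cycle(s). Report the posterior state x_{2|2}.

step 1: x^-=[2.3344, 3.2400]  P^-=[1.0451 0.1781; 0.1781 0.7000]  H_jac=[-0.6915 0.0000; 0.0000 0.0982]  S=[0.9498 -0.0281; -0.0281 0.2068]  K=[-0.7615 -0.0189; -0.1203 0.3163]  nu=[0.2277, 0.3652]  x^+=[2.1542, 3.3281]  P^+=[0.4951 0.0856; 0.0856 0.6634]
step 2: x^-=[3.1859, 3.3281]  P^-=[0.8619 0.2853; 0.2853 0.8534]  H_jac=[-0.9990 0.0000; 0.0000 0.1854]  S=[1.3102 -0.0688; -0.0688 0.2293]  K=[-0.6554 0.0339; -0.1842 0.6347]  nu=[-2.6557, 0.6027]  x^+=[4.9469, 4.1997]  P^+=[0.2958 0.0931; 0.0931 0.7005]

x_post = [4.9469, 4.1997]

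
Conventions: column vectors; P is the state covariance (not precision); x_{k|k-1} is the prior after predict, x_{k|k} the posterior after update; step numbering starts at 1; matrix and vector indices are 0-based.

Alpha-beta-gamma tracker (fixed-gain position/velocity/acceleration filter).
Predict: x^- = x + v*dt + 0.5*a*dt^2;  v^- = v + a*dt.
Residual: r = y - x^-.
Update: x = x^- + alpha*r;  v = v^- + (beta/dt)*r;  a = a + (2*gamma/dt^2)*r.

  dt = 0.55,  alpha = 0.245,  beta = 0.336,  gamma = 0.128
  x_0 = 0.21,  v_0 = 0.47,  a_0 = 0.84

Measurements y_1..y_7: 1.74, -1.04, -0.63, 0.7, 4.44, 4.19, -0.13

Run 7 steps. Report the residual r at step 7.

resid = -4.6299

step 1: x_pred=0.5956  r=1.1444  x^+=0.8759  v^+=1.6312  a^+=1.8085
step 2: x_pred=2.0466  r=-3.0866  x^+=1.2904  v^+=0.7402  a^+=-0.8036
step 3: x_pred=1.5760  r=-2.2060  x^+=1.0355  v^+=-1.0494  a^+=-2.6705
step 4: x_pred=0.0544  r=0.6456  x^+=0.2126  v^+=-2.1238  a^+=-2.1241
step 5: x_pred=-1.2768  r=5.7168  x^+=0.1238  v^+=0.2004  a^+=2.7139
step 6: x_pred=0.6445  r=3.5455  x^+=1.5132  v^+=3.8590  a^+=5.7144
step 7: x_pred=4.4999  r=-4.6299  x^+=3.3656  v^+=4.1734  a^+=1.7962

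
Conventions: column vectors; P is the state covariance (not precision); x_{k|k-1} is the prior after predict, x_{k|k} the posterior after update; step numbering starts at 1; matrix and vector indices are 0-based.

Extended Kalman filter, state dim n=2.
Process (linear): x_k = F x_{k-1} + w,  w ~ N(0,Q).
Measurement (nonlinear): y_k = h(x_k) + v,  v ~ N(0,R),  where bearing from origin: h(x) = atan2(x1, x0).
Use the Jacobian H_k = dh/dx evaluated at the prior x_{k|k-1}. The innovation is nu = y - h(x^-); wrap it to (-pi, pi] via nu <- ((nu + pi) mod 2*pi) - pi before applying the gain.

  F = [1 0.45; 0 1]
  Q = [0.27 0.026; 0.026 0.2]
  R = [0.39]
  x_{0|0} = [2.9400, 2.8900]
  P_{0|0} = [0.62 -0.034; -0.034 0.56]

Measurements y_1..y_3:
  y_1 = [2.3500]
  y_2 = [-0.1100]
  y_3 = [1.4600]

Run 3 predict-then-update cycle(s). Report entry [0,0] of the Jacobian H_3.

H_jac[0,0] = -0.0544

step 1: x^-=[4.2405, 2.8900]  P^-=[0.9728 0.2440; 0.2440 0.7600]  H_jac=[-0.1097 0.1610]  S=[0.4128]  K=[-0.1634; 0.2316]  nu=[1.7518]  x^+=[3.9542, 3.2957]  P^+=[0.9618 0.2596; 0.2596 0.7379]
step 2: x^-=[5.4373, 3.2957]  P^-=[1.6149 0.6177; 0.6177 0.9379]  H_jac=[-0.0815 0.1345]  S=[0.4042]  K=[-0.1202; 0.1875]  nu=[-0.6549]  x^+=[5.5160, 3.1729]  P^+=[1.6090 0.6268; 0.6268 0.9236]
step 3: x^-=[6.9438, 3.1729]  P^-=[2.6301 1.0684; 1.0684 1.1236]  H_jac=[-0.0544 0.1191]  S=[0.3999]  K=[-0.0397; 0.1893]  nu=[1.0314]  x^+=[6.9028, 3.3682]  P^+=[2.6295 1.0714; 1.0714 1.1093]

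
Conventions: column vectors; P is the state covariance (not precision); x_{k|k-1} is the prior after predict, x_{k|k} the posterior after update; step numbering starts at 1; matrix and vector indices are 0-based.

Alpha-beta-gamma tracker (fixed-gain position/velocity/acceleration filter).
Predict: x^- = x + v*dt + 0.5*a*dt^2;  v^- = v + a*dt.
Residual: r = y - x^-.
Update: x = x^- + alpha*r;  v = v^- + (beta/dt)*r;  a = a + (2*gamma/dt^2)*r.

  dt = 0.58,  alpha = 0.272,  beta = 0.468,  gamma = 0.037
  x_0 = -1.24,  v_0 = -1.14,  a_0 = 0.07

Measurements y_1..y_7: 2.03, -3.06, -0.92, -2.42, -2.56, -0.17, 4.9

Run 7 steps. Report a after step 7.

a_post = 2.0113

step 1: x_pred=-1.8894  r=3.9194  x^+=-0.8233  v^+=2.0632  a^+=0.9322
step 2: x_pred=0.5301  r=-3.5901  x^+=-0.4464  v^+=-0.2930  a^+=0.1424
step 3: x_pred=-0.5924  r=-0.3276  x^+=-0.6815  v^+=-0.4747  a^+=0.0704
step 4: x_pred=-0.9450  r=-1.4750  x^+=-1.3462  v^+=-1.6241  a^+=-0.2541
step 5: x_pred=-2.3309  r=-0.2291  x^+=-2.3932  v^+=-1.9563  a^+=-0.3045
step 6: x_pred=-3.5791  r=3.4091  x^+=-2.6518  v^+=0.6179  a^+=0.4454
step 7: x_pred=-2.2185  r=7.1185  x^+=-0.2823  v^+=6.6201  a^+=2.0113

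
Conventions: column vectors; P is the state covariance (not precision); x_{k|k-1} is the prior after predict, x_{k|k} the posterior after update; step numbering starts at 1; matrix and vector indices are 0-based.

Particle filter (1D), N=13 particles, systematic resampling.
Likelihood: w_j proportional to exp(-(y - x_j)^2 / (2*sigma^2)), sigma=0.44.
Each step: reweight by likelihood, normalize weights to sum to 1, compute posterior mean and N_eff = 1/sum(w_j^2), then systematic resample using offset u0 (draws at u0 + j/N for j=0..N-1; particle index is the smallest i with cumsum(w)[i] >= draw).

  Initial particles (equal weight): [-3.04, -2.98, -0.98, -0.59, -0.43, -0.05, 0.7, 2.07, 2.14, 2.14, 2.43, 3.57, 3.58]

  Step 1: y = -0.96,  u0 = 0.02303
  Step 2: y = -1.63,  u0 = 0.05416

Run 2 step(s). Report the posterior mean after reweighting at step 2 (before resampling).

step 1: w=[0.0000, 0.0000, 0.4336, 0.3048, 0.2101, 0.0511, 0.0004, 0.0000, 0.0000, 0.0000, 0.0000, 0.0000, 0.0000]  mean=-0.6975  Neff=3.0519  idx=[2, 2, 2, 2, 2, 2, 3, 3, 3, 3, 4, 4, 4]
step 2: w=[0.1440, 0.1440, 0.1440, 0.1440, 0.1440, 0.1440, 0.0262, 0.0262, 0.0262, 0.0262, 0.0104, 0.0104, 0.0104]  mean=-0.9219  Neff=7.8465  idx=[0, 0, 1, 1, 2, 3, 3, 4, 4, 5, 5, 7, 10]

post_mean = -0.9219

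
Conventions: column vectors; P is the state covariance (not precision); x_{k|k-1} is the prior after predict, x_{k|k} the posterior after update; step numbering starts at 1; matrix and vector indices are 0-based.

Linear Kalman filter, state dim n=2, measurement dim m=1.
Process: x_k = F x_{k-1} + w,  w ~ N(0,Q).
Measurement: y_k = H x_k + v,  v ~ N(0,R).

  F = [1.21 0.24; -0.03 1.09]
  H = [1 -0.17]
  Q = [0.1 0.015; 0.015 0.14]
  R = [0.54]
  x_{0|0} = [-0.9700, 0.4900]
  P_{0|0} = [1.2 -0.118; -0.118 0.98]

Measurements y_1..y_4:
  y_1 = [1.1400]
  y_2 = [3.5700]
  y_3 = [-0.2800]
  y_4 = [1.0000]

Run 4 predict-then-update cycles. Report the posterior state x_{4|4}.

x_post = [0.9794, -0.8274]

step 1: x^-=[-1.0561, 0.5632]  P^-=[1.8448 0.0730; 0.0730 1.3131]  S=[2.3980]  K=[0.7642; -0.0626]  nu=[2.2918]  x^+=[0.6952, 0.4196]  P^+=[0.4446 0.1878; 0.1878 1.3037]
step 2: x^-=[0.9419, 0.4366]  P^-=[0.9351 0.5863; 0.5863 1.6771]  S=[1.3242]  K=[0.6309; 0.2274]  nu=[2.7023]  x^+=[2.6467, 1.0511]  P^+=[0.4080 0.3963; 0.3963 1.6086]
step 3: x^-=[3.4548, 1.0663]  P^-=[1.0202 0.9408; 0.9408 2.0256]  S=[1.2989]  K=[0.6623; 0.4592]  nu=[-3.5535]  x^+=[1.1012, -0.5654]  P^+=[0.4504 0.5458; 0.5458 1.7517]
step 4: x^-=[1.1968, -0.6493]  P^-=[1.1774 1.1728; 1.1728 2.1860]  S=[1.3818]  K=[0.7078; 0.5798]  nu=[-0.3072]  x^+=[0.9794, -0.8274]  P^+=[0.4852 0.6057; 0.6057 1.7214]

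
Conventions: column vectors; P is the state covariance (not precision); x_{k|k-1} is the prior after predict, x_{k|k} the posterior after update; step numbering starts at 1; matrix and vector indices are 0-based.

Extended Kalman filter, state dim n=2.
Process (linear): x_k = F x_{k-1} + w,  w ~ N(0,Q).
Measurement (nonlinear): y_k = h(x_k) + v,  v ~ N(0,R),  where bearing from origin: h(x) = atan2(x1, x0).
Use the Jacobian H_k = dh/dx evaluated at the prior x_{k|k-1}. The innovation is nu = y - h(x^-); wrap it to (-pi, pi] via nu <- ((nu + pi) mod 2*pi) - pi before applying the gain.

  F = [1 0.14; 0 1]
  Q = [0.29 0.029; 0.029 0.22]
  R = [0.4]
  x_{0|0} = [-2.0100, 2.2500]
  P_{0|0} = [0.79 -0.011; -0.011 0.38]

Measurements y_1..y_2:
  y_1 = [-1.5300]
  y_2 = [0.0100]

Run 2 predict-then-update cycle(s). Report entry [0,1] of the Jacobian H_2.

step 1: x^-=[-1.6950, 2.2500]  P^-=[1.0844 0.0712; 0.0712 0.6000]  H_jac=[-0.2835 -0.2136]  S=[0.5232]  K=[-0.6167; -0.2835]  nu=[2.5368]  x^+=[-3.2595, 1.5307]  P^+=[0.8854 -0.0203; -0.0203 0.5579]
step 2: x^-=[-3.0452, 1.5307]  P^-=[1.1806 0.0868; 0.0868 0.7779]  H_jac=[-0.1318 -0.2621]  S=[0.4800]  K=[-0.3716; -0.4487]  nu=[-2.6658]  x^+=[-2.0547, 2.7270]  P^+=[1.1144 0.0068; 0.0068 0.6813]

H_jac[0,1] = -0.2621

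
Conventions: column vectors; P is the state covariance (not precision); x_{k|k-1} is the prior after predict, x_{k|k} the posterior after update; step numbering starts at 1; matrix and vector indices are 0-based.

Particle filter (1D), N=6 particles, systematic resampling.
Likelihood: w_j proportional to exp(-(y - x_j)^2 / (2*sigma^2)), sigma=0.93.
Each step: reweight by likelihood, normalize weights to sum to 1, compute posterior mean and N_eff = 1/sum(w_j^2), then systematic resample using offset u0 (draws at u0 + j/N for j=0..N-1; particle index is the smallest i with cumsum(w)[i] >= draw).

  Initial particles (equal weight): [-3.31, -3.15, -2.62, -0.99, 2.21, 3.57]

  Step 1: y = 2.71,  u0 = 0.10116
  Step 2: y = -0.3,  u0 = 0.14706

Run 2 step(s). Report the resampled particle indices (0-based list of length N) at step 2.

resampled_idx = [0, 0, 1, 1, 2, 2]

step 1: w=[0.0000, 0.0000, 0.0000, 0.0002, 0.5702, 0.4296]  mean=2.7935  Neff=1.9622  idx=[4, 4, 4, 5, 5, 5]
step 2: w=[0.3311, 0.3311, 0.3311, 0.0022, 0.0022, 0.0022]  mean=2.2190  Neff=3.0398  idx=[0, 0, 1, 1, 2, 2]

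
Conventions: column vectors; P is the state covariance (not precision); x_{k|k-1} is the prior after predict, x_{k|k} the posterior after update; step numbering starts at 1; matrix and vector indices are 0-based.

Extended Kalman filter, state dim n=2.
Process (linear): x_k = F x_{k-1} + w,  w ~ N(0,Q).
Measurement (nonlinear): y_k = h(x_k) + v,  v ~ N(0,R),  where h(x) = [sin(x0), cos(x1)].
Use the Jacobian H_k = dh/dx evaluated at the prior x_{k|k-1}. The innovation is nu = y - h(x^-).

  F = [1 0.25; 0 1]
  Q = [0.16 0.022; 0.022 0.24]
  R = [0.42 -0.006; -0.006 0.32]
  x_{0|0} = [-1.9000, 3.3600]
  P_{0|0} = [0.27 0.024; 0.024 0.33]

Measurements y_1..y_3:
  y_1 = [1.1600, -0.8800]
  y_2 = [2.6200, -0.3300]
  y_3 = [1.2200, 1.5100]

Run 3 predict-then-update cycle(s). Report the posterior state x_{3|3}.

step 1: x^-=[-1.0600, 3.3600]  P^-=[0.4626 0.1285; 0.1285 0.5700]  H_jac=[0.4889 0.0000; 0.0000 0.2167]  S=[0.5306 0.0076; 0.0076 0.3468]  K=[0.4253 0.0710; 0.1133 0.3537]  nu=[2.0324, 0.0962]  x^+=[-0.1889, 3.6244]  P^+=[0.3645 0.0930; 0.0930 0.5192]
step 2: x^-=[0.7172, 3.6244]  P^-=[0.6034 0.2448; 0.2448 0.7592]  H_jac=[0.7537 0.0000; 0.0000 0.4642]  S=[0.7628 0.0797; 0.0797 0.4836]  K=[0.5817 0.1392; 0.1687 0.7010]  nu=[1.9627, 0.5557]  x^+=[1.9363, 4.3450]  P^+=[0.3231 0.0884; 0.0884 0.4810]
step 3: x^-=[3.0225, 4.3450]  P^-=[0.5573 0.2307; 0.2307 0.7210]  H_jac=[-0.9929 0.0000; 0.0000 0.9333]  S=[0.9695 -0.2198; -0.2198 0.9480]  K=[-0.5481 0.1000; -0.0795 0.6914]  nu=[1.1012, 1.8692]  x^+=[2.6059, 5.5497]  P^+=[0.2325 0.0378; 0.0378 0.2376]

x_post = [2.6059, 5.5497]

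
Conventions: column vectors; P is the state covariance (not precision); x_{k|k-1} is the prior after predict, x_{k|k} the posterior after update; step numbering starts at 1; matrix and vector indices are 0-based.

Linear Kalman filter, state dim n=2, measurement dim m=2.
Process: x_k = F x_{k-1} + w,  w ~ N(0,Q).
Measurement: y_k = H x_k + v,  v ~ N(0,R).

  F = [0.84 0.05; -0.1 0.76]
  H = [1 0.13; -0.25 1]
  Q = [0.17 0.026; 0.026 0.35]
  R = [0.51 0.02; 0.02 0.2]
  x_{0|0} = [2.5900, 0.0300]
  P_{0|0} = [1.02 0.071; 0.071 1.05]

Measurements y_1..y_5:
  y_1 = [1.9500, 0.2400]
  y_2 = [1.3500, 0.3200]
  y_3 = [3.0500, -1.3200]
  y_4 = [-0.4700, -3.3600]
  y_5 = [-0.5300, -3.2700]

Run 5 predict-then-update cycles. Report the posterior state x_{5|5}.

step 1: x^-=[2.1771, -0.2362]  P^-=[0.8983 0.0252; 0.0252 0.9559]  S=[1.4310 -0.0559; -0.0559 1.1994]  K=[0.6247 -0.1371; 0.1356 0.7980]  nu=[-0.1964, 1.0205]  x^+=[1.9145, 0.5515]  P^+=[0.3078 0.0620; 0.0620 0.1778]
step 2: x^-=[1.6358, 0.2277]  P^-=[0.3928 0.0462; 0.0462 0.4464]  S=[0.9224 0.0245; 0.0245 0.6478]  K=[0.4350 -0.0968; 0.0952 0.6676]  nu=[-0.3154, 0.5012]  x^+=[1.4501, 0.5323]  P^+=[0.2143 0.0429; 0.0429 0.1462]
step 3: x^-=[1.2447, 0.2595]  P^-=[0.3252 0.0407; 0.0407 0.4300]  S=[0.8531 0.0340; 0.0340 0.6300]  K=[0.3908 -0.0855; 0.0869 0.6617]  nu=[1.7716, -1.2684]  x^+=[2.0455, -0.4259]  P^+=[0.1926 0.0389; 0.0389 0.1438]
step 4: x^-=[1.6969, -0.5282]  P^-=[0.3095 0.0399; 0.0399 0.4291]  S=[0.8371 0.0370; 0.0370 0.6285]  K=[0.3795 -0.0820; 0.0850 0.6619]  nu=[-2.0983, -2.4076]  x^+=[1.0979, -2.3001]  P^+=[0.1870 0.0379; 0.0379 0.1436]
step 5: x^-=[0.8072, -1.8579]  P^-=[0.3055 0.0398; 0.0398 0.4290]  S=[0.8331 0.0379; 0.0379 0.6282]  K=[0.3766 -0.0810; 0.0846 0.6620]  nu=[-1.0957, -1.2103]  x^+=[0.4926, -2.7518]  P^+=[0.1855 0.0377; 0.0377 0.1435]

x_post = [0.4926, -2.7518]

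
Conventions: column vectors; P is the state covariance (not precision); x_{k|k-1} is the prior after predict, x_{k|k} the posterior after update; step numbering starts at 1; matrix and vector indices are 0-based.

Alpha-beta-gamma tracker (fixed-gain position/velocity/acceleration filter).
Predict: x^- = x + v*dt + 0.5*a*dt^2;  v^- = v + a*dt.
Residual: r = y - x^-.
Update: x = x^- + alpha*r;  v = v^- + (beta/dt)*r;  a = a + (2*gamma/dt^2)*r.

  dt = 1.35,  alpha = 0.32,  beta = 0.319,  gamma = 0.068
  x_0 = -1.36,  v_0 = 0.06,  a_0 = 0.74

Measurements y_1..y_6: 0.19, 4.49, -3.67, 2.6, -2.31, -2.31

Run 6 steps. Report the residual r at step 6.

step 1: x_pred=-0.6047  r=0.7947  x^+=-0.3504  v^+=1.2468  a^+=0.7993
step 2: x_pred=2.0611  r=2.4289  x^+=2.8384  v^+=2.8998  a^+=0.9805
step 3: x_pred=7.6466  r=-11.3166  x^+=4.0253  v^+=1.5494  a^+=0.1361
step 4: x_pred=6.2410  r=-3.6410  x^+=5.0759  v^+=0.8728  a^+=-0.1356
step 5: x_pred=6.1306  r=-8.4406  x^+=3.4296  v^+=-1.3048  a^+=-0.7655
step 6: x_pred=0.9706  r=-3.2806  x^+=-0.0792  v^+=-3.1134  a^+=-1.0103

resid = -3.2806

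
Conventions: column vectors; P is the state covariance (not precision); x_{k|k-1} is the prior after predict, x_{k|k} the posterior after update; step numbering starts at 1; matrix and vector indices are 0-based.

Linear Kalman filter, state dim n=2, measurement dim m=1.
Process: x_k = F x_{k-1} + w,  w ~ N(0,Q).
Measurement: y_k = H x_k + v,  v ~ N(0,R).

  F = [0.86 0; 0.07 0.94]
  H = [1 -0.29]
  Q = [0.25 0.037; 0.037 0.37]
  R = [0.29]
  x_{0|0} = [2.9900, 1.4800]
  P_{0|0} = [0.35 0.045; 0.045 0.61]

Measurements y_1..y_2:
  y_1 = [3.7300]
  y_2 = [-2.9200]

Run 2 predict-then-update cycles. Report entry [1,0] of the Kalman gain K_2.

K[1,0] = -0.1933

step 1: x^-=[2.5714, 1.6005]  P^-=[0.5089 0.0944; 0.0944 0.9166]  S=[0.8212]  K=[0.5863; -0.2087]  nu=[1.6227]  x^+=[3.5229, 1.2618]  P^+=[0.2266 0.1949; 0.1949 0.8809]
step 2: x^-=[3.0297, 1.4327]  P^-=[0.4176 0.2082; 0.2082 1.1751]  S=[0.6856]  K=[0.5210; -0.1933]  nu=[-5.5342]  x^+=[0.1466, 2.5027]  P^+=[0.2315 0.2773; 0.2773 1.1495]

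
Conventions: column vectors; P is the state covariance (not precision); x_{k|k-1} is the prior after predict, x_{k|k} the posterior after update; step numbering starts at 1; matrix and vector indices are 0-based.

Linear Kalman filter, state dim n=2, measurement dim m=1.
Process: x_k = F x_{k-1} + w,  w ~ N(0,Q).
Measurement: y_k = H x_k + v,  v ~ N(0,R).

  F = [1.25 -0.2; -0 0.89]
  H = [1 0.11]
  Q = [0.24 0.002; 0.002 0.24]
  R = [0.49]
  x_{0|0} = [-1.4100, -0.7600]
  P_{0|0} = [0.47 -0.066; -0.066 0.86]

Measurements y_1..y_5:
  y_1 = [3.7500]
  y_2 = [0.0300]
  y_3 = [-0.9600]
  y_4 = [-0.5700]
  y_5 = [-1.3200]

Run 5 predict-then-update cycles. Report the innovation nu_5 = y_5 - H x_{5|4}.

step 1: x^-=[-1.6105, -0.6764]  P^-=[1.0418 -0.2245; -0.2245 0.9212]  S=[1.4935]  K=[0.6810; -0.0825]  nu=[5.4349]  x^+=[2.0906, -1.1246]  P^+=[0.3492 -0.1406; -0.1406 0.9110]
step 2: x^-=[2.8382, -1.0009]  P^-=[0.8923 -0.3166; -0.3166 0.9616]  S=[1.3243]  K=[0.6475; -0.1592]  nu=[-2.6981]  x^+=[1.0912, -0.5714]  P^+=[0.3371 -0.1801; -0.1801 0.9281]
step 3: x^-=[1.4782, -0.5085]  P^-=[0.8939 -0.3636; -0.3636 0.9751]  S=[1.3157]  K=[0.6490; -0.1948]  nu=[-2.3823]  x^+=[-0.0679, -0.0444]  P^+=[0.3397 -0.1972; -0.1972 0.9252]
step 4: x^-=[-0.0760, -0.0396]  P^-=[0.9064 -0.3821; -0.3821 0.9729]  S=[1.3241]  K=[0.6528; -0.2077]  nu=[-0.4897]  x^+=[-0.3956, 0.0622]  P^+=[0.3421 -0.2025; -0.2025 0.9157]
step 5: x^-=[-0.5070, 0.0553]  P^-=[0.9125 -0.3863; -0.3863 0.9653]  S=[1.3292]  K=[0.6545; -0.2107]  nu=[-0.8191]  x^+=[-1.0431, 0.2280]  P^+=[0.3430 -0.2030; -0.2030 0.9063]

innov = [-0.8191]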